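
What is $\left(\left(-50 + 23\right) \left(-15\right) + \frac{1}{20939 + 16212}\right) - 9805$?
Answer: $- \frac{349219399}{37151} \approx -9400.0$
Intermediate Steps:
$\left(\left(-50 + 23\right) \left(-15\right) + \frac{1}{20939 + 16212}\right) - 9805 = \left(\left(-27\right) \left(-15\right) + \frac{1}{37151}\right) - 9805 = \left(405 + \frac{1}{37151}\right) - 9805 = \frac{15046156}{37151} - 9805 = - \frac{349219399}{37151}$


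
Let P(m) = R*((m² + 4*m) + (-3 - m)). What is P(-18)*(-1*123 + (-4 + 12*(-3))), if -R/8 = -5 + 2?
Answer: -1044504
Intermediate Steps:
R = 24 (R = -8*(-5 + 2) = -8*(-3) = 24)
P(m) = -72 + 24*m² + 72*m (P(m) = 24*((m² + 4*m) + (-3 - m)) = 24*(-3 + m² + 3*m) = -72 + 24*m² + 72*m)
P(-18)*(-1*123 + (-4 + 12*(-3))) = (-72 + 24*(-18)² + 72*(-18))*(-1*123 + (-4 + 12*(-3))) = (-72 + 24*324 - 1296)*(-123 + (-4 - 36)) = (-72 + 7776 - 1296)*(-123 - 40) = 6408*(-163) = -1044504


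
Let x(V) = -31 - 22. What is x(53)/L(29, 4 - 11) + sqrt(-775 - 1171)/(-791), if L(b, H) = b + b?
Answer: -53/58 - I*sqrt(1946)/791 ≈ -0.91379 - 0.055769*I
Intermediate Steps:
L(b, H) = 2*b
x(V) = -53
x(53)/L(29, 4 - 11) + sqrt(-775 - 1171)/(-791) = -53/(2*29) + sqrt(-775 - 1171)/(-791) = -53/58 + sqrt(-1946)*(-1/791) = -53*1/58 + (I*sqrt(1946))*(-1/791) = -53/58 - I*sqrt(1946)/791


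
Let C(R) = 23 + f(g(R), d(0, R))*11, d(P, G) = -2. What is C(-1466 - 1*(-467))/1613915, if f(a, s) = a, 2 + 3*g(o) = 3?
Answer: 16/968349 ≈ 1.6523e-5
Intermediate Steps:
g(o) = 1/3 (g(o) = -2/3 + (1/3)*3 = -2/3 + 1 = 1/3)
C(R) = 80/3 (C(R) = 23 + (1/3)*11 = 23 + 11/3 = 80/3)
C(-1466 - 1*(-467))/1613915 = (80/3)/1613915 = (80/3)*(1/1613915) = 16/968349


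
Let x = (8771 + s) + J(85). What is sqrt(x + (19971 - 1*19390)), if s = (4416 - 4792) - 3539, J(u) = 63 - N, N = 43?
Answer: sqrt(5457) ≈ 73.871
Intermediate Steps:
J(u) = 20 (J(u) = 63 - 1*43 = 63 - 43 = 20)
s = -3915 (s = -376 - 3539 = -3915)
x = 4876 (x = (8771 - 3915) + 20 = 4856 + 20 = 4876)
sqrt(x + (19971 - 1*19390)) = sqrt(4876 + (19971 - 1*19390)) = sqrt(4876 + (19971 - 19390)) = sqrt(4876 + 581) = sqrt(5457)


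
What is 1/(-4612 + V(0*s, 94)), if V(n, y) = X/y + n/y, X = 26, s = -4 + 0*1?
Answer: -47/216751 ≈ -0.00021684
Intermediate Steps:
s = -4 (s = -4 + 0 = -4)
V(n, y) = 26/y + n/y
1/(-4612 + V(0*s, 94)) = 1/(-4612 + (26 + 0*(-4))/94) = 1/(-4612 + (26 + 0)/94) = 1/(-4612 + (1/94)*26) = 1/(-4612 + 13/47) = 1/(-216751/47) = -47/216751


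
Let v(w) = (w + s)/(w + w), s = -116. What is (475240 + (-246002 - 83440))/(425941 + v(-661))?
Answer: 192744956/563094779 ≈ 0.34230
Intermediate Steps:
v(w) = (-116 + w)/(2*w) (v(w) = (w - 116)/(w + w) = (-116 + w)/((2*w)) = (-116 + w)*(1/(2*w)) = (-116 + w)/(2*w))
(475240 + (-246002 - 83440))/(425941 + v(-661)) = (475240 + (-246002 - 83440))/(425941 + (½)*(-116 - 661)/(-661)) = (475240 - 329442)/(425941 + (½)*(-1/661)*(-777)) = 145798/(425941 + 777/1322) = 145798/(563094779/1322) = 145798*(1322/563094779) = 192744956/563094779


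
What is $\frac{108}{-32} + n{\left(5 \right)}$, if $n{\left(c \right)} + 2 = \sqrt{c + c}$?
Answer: $- \frac{43}{8} + \sqrt{10} \approx -2.2127$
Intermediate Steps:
$n{\left(c \right)} = -2 + \sqrt{2} \sqrt{c}$ ($n{\left(c \right)} = -2 + \sqrt{c + c} = -2 + \sqrt{2 c} = -2 + \sqrt{2} \sqrt{c}$)
$\frac{108}{-32} + n{\left(5 \right)} = \frac{108}{-32} - \left(2 - \sqrt{2} \sqrt{5}\right) = 108 \left(- \frac{1}{32}\right) - \left(2 - \sqrt{10}\right) = - \frac{27}{8} - \left(2 - \sqrt{10}\right) = - \frac{43}{8} + \sqrt{10}$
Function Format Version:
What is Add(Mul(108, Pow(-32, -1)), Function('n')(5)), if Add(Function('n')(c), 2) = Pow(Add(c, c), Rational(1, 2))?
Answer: Add(Rational(-43, 8), Pow(10, Rational(1, 2))) ≈ -2.2127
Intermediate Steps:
Function('n')(c) = Add(-2, Mul(Pow(2, Rational(1, 2)), Pow(c, Rational(1, 2)))) (Function('n')(c) = Add(-2, Pow(Add(c, c), Rational(1, 2))) = Add(-2, Pow(Mul(2, c), Rational(1, 2))) = Add(-2, Mul(Pow(2, Rational(1, 2)), Pow(c, Rational(1, 2)))))
Add(Mul(108, Pow(-32, -1)), Function('n')(5)) = Add(Mul(108, Pow(-32, -1)), Add(-2, Mul(Pow(2, Rational(1, 2)), Pow(5, Rational(1, 2))))) = Add(Mul(108, Rational(-1, 32)), Add(-2, Pow(10, Rational(1, 2)))) = Add(Rational(-27, 8), Add(-2, Pow(10, Rational(1, 2)))) = Add(Rational(-43, 8), Pow(10, Rational(1, 2)))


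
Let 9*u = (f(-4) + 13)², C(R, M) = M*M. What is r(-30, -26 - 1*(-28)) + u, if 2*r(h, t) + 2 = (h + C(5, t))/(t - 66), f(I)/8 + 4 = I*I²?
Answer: 2005005/64 ≈ 31328.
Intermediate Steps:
f(I) = -32 + 8*I³ (f(I) = -32 + 8*(I*I²) = -32 + 8*I³)
C(R, M) = M²
u = 31329 (u = ((-32 + 8*(-4)³) + 13)²/9 = ((-32 + 8*(-64)) + 13)²/9 = ((-32 - 512) + 13)²/9 = (-544 + 13)²/9 = (⅑)*(-531)² = (⅑)*281961 = 31329)
r(h, t) = -1 + (h + t²)/(2*(-66 + t)) (r(h, t) = -1 + ((h + t²)/(t - 66))/2 = -1 + ((h + t²)/(-66 + t))/2 = -1 + (h + t²)/(2*(-66 + t)))
r(-30, -26 - 1*(-28)) + u = (132 - 30 + (-26 - 1*(-28))² - 2*(-26 - 1*(-28)))/(2*(-66 + (-26 - 1*(-28)))) + 31329 = (132 - 30 + (-26 + 28)² - 2*(-26 + 28))/(2*(-66 + (-26 + 28))) + 31329 = (132 - 30 + 2² - 2*2)/(2*(-66 + 2)) + 31329 = (½)*(132 - 30 + 4 - 4)/(-64) + 31329 = (½)*(-1/64)*102 + 31329 = -51/64 + 31329 = 2005005/64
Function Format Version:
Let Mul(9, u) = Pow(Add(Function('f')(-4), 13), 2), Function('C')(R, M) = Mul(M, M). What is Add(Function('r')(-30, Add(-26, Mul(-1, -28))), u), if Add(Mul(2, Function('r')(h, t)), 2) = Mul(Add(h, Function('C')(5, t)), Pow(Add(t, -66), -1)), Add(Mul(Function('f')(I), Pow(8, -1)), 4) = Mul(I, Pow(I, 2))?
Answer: Rational(2005005, 64) ≈ 31328.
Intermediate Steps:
Function('f')(I) = Add(-32, Mul(8, Pow(I, 3))) (Function('f')(I) = Add(-32, Mul(8, Mul(I, Pow(I, 2)))) = Add(-32, Mul(8, Pow(I, 3))))
Function('C')(R, M) = Pow(M, 2)
u = 31329 (u = Mul(Rational(1, 9), Pow(Add(Add(-32, Mul(8, Pow(-4, 3))), 13), 2)) = Mul(Rational(1, 9), Pow(Add(Add(-32, Mul(8, -64)), 13), 2)) = Mul(Rational(1, 9), Pow(Add(Add(-32, -512), 13), 2)) = Mul(Rational(1, 9), Pow(Add(-544, 13), 2)) = Mul(Rational(1, 9), Pow(-531, 2)) = Mul(Rational(1, 9), 281961) = 31329)
Function('r')(h, t) = Add(-1, Mul(Rational(1, 2), Pow(Add(-66, t), -1), Add(h, Pow(t, 2)))) (Function('r')(h, t) = Add(-1, Mul(Rational(1, 2), Mul(Add(h, Pow(t, 2)), Pow(Add(t, -66), -1)))) = Add(-1, Mul(Rational(1, 2), Mul(Add(h, Pow(t, 2)), Pow(Add(-66, t), -1)))) = Add(-1, Mul(Rational(1, 2), Mul(Pow(Add(-66, t), -1), Add(h, Pow(t, 2))))) = Add(-1, Mul(Rational(1, 2), Pow(Add(-66, t), -1), Add(h, Pow(t, 2)))))
Add(Function('r')(-30, Add(-26, Mul(-1, -28))), u) = Add(Mul(Rational(1, 2), Pow(Add(-66, Add(-26, Mul(-1, -28))), -1), Add(132, -30, Pow(Add(-26, Mul(-1, -28)), 2), Mul(-2, Add(-26, Mul(-1, -28))))), 31329) = Add(Mul(Rational(1, 2), Pow(Add(-66, Add(-26, 28)), -1), Add(132, -30, Pow(Add(-26, 28), 2), Mul(-2, Add(-26, 28)))), 31329) = Add(Mul(Rational(1, 2), Pow(Add(-66, 2), -1), Add(132, -30, Pow(2, 2), Mul(-2, 2))), 31329) = Add(Mul(Rational(1, 2), Pow(-64, -1), Add(132, -30, 4, -4)), 31329) = Add(Mul(Rational(1, 2), Rational(-1, 64), 102), 31329) = Add(Rational(-51, 64), 31329) = Rational(2005005, 64)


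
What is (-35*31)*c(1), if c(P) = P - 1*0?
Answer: -1085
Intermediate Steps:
c(P) = P (c(P) = P + 0 = P)
(-35*31)*c(1) = -35*31*1 = -1085*1 = -1085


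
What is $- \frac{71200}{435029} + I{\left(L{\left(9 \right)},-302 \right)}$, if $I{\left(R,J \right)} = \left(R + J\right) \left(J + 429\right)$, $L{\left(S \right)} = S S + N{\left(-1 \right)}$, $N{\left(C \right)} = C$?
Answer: $- \frac{12265278826}{435029} \approx -28194.0$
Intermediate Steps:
$L{\left(S \right)} = -1 + S^{2}$ ($L{\left(S \right)} = S S - 1 = S^{2} - 1 = -1 + S^{2}$)
$I{\left(R,J \right)} = \left(429 + J\right) \left(J + R\right)$ ($I{\left(R,J \right)} = \left(J + R\right) \left(429 + J\right) = \left(429 + J\right) \left(J + R\right)$)
$- \frac{71200}{435029} + I{\left(L{\left(9 \right)},-302 \right)} = - \frac{71200}{435029} + \left(\left(-302\right)^{2} + 429 \left(-302\right) + 429 \left(-1 + 9^{2}\right) - 302 \left(-1 + 9^{2}\right)\right) = \left(-71200\right) \frac{1}{435029} + \left(91204 - 129558 + 429 \left(-1 + 81\right) - 302 \left(-1 + 81\right)\right) = - \frac{71200}{435029} + \left(91204 - 129558 + 429 \cdot 80 - 24160\right) = - \frac{71200}{435029} + \left(91204 - 129558 + 34320 - 24160\right) = - \frac{71200}{435029} - 28194 = - \frac{12265278826}{435029}$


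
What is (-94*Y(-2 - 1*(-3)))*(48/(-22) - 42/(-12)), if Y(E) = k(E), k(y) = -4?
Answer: 5452/11 ≈ 495.64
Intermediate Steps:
Y(E) = -4
(-94*Y(-2 - 1*(-3)))*(48/(-22) - 42/(-12)) = (-94*(-4))*(48/(-22) - 42/(-12)) = 376*(48*(-1/22) - 42*(-1/12)) = 376*(-24/11 + 7/2) = 376*(29/22) = 5452/11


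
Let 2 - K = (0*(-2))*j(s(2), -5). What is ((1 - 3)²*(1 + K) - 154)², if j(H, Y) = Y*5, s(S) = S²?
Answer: 20164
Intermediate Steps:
j(H, Y) = 5*Y
K = 2 (K = 2 - 0*(-2)*5*(-5) = 2 - 0*(-25) = 2 - 1*0 = 2 + 0 = 2)
((1 - 3)²*(1 + K) - 154)² = ((1 - 3)²*(1 + 2) - 154)² = ((-2)²*3 - 154)² = (4*3 - 154)² = (12 - 154)² = (-142)² = 20164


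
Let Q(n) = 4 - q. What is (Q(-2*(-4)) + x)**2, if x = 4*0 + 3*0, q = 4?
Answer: 0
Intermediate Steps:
Q(n) = 0 (Q(n) = 4 - 1*4 = 4 - 4 = 0)
x = 0 (x = 0 + 0 = 0)
(Q(-2*(-4)) + x)**2 = (0 + 0)**2 = 0**2 = 0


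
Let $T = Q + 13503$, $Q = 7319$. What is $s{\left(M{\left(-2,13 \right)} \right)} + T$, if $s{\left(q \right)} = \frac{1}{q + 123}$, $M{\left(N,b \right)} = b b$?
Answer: $\frac{6080025}{292} \approx 20822.0$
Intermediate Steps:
$M{\left(N,b \right)} = b^{2}$
$s{\left(q \right)} = \frac{1}{123 + q}$
$T = 20822$ ($T = 7319 + 13503 = 20822$)
$s{\left(M{\left(-2,13 \right)} \right)} + T = \frac{1}{123 + 13^{2}} + 20822 = \frac{1}{123 + 169} + 20822 = \frac{1}{292} + 20822 = \frac{6080025}{292}$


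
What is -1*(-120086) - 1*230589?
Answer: -110503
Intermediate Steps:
-1*(-120086) - 1*230589 = 120086 - 230589 = -110503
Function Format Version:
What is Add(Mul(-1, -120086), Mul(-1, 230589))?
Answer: -110503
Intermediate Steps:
Add(Mul(-1, -120086), Mul(-1, 230589)) = Add(120086, -230589) = -110503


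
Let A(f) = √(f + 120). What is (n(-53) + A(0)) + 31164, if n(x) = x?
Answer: 31111 + 2*√30 ≈ 31122.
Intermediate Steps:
A(f) = √(120 + f)
(n(-53) + A(0)) + 31164 = (-53 + √(120 + 0)) + 31164 = (-53 + √120) + 31164 = (-53 + 2*√30) + 31164 = 31111 + 2*√30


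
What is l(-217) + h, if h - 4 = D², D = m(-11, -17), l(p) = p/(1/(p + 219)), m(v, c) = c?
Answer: -141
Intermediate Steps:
l(p) = p*(219 + p) (l(p) = p/(1/(219 + p)) = p*(219 + p))
D = -17
h = 293 (h = 4 + (-17)² = 4 + 289 = 293)
l(-217) + h = -217*(219 - 217) + 293 = -217*2 + 293 = -434 + 293 = -141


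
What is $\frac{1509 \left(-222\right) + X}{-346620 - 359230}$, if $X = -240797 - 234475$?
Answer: $\frac{81027}{70585} \approx 1.1479$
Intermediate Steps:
$X = -475272$
$\frac{1509 \left(-222\right) + X}{-346620 - 359230} = \frac{1509 \left(-222\right) - 475272}{-346620 - 359230} = \frac{-334998 - 475272}{-705850} = \left(-810270\right) \left(- \frac{1}{705850}\right) = \frac{81027}{70585}$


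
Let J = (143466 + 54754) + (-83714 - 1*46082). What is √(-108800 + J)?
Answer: 14*I*√206 ≈ 200.94*I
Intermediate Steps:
J = 68424 (J = 198220 + (-83714 - 46082) = 198220 - 129796 = 68424)
√(-108800 + J) = √(-108800 + 68424) = √(-40376) = 14*I*√206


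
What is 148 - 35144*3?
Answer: -105284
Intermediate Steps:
148 - 35144*3 = 148 - 382*276 = 148 - 105432 = -105284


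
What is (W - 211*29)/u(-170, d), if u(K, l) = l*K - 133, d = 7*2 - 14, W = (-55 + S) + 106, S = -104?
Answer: 6172/133 ≈ 46.406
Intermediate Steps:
W = -53 (W = (-55 - 104) + 106 = -159 + 106 = -53)
d = 0 (d = 14 - 14 = 0)
u(K, l) = -133 + K*l (u(K, l) = K*l - 133 = -133 + K*l)
(W - 211*29)/u(-170, d) = (-53 - 211*29)/(-133 - 170*0) = (-53 - 6119)/(-133 + 0) = -6172/(-133) = -6172*(-1/133) = 6172/133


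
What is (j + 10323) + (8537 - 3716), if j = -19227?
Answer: -4083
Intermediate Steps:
(j + 10323) + (8537 - 3716) = (-19227 + 10323) + (8537 - 3716) = -8904 + 4821 = -4083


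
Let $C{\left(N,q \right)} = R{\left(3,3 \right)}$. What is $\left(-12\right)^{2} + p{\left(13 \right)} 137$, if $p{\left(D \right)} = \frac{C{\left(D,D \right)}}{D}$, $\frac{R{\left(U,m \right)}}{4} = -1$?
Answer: $\frac{1324}{13} \approx 101.85$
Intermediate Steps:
$R{\left(U,m \right)} = -4$ ($R{\left(U,m \right)} = 4 \left(-1\right) = -4$)
$C{\left(N,q \right)} = -4$
$p{\left(D \right)} = - \frac{4}{D}$
$\left(-12\right)^{2} + p{\left(13 \right)} 137 = \left(-12\right)^{2} + - \frac{4}{13} \cdot 137 = 144 + \left(-4\right) \frac{1}{13} \cdot 137 = 144 - \frac{548}{13} = \frac{1324}{13}$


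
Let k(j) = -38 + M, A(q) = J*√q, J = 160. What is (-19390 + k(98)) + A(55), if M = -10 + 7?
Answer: -19431 + 160*√55 ≈ -18244.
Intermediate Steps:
M = -3
A(q) = 160*√q
k(j) = -41 (k(j) = -38 - 3 = -41)
(-19390 + k(98)) + A(55) = (-19390 - 41) + 160*√55 = -19431 + 160*√55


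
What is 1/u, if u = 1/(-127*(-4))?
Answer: 508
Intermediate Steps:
u = 1/508 ≈ 0.0019685
1/u = 1/(1/508) = 508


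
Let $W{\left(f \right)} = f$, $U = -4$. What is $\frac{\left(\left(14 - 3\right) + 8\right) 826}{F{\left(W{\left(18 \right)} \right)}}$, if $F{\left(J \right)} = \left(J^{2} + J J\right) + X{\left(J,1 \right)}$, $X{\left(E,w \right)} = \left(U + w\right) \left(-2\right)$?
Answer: $\frac{7847}{327} \approx 23.997$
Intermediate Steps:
$X{\left(E,w \right)} = 8 - 2 w$ ($X{\left(E,w \right)} = \left(-4 + w\right) \left(-2\right) = 8 - 2 w$)
$F{\left(J \right)} = 6 + 2 J^{2}$ ($F{\left(J \right)} = \left(J^{2} + J J\right) + \left(8 - 2\right) = \left(J^{2} + J^{2}\right) + \left(8 - 2\right) = 2 J^{2} + 6 = 6 + 2 J^{2}$)
$\frac{\left(\left(14 - 3\right) + 8\right) 826}{F{\left(W{\left(18 \right)} \right)}} = \frac{\left(\left(14 - 3\right) + 8\right) 826}{6 + 2 \cdot 18^{2}} = \frac{\left(11 + 8\right) 826}{6 + 2 \cdot 324} = \frac{19 \cdot 826}{6 + 648} = \frac{15694}{654} = 15694 \cdot \frac{1}{654} = \frac{7847}{327}$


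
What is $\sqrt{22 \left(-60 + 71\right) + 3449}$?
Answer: $\sqrt{3691} \approx 60.754$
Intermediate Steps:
$\sqrt{22 \left(-60 + 71\right) + 3449} = \sqrt{22 \cdot 11 + 3449} = \sqrt{242 + 3449} = \sqrt{3691}$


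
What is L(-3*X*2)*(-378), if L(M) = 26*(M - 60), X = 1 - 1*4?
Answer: 412776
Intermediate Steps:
X = -3 (X = 1 - 4 = -3)
L(M) = -1560 + 26*M (L(M) = 26*(-60 + M) = -1560 + 26*M)
L(-3*X*2)*(-378) = (-1560 + 26*(-3*(-3)*2))*(-378) = (-1560 + 26*(9*2))*(-378) = (-1560 + 26*18)*(-378) = (-1560 + 468)*(-378) = -1092*(-378) = 412776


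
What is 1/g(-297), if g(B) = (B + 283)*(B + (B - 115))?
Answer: 1/9926 ≈ 0.00010075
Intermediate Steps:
g(B) = (-115 + 2*B)*(283 + B) (g(B) = (283 + B)*(B + (-115 + B)) = (283 + B)*(-115 + 2*B) = (-115 + 2*B)*(283 + B))
1/g(-297) = 1/(-32545 + 2*(-297)² + 451*(-297)) = 1/(-32545 + 2*88209 - 133947) = 1/(-32545 + 176418 - 133947) = 1/9926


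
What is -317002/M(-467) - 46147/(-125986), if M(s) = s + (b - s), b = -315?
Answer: 5707478611/5669370 ≈ 1006.7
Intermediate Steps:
M(s) = -315 (M(s) = s + (-315 - s) = -315)
-317002/M(-467) - 46147/(-125986) = -317002/(-315) - 46147/(-125986) = -317002*(-1/315) - 46147*(-1/125986) = 45286/45 + 46147/125986 = 5707478611/5669370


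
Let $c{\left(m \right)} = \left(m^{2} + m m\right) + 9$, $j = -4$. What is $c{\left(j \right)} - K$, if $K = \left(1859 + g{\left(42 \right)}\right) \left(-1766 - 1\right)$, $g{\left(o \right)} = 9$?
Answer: $3300797$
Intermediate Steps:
$K = -3300756$ ($K = \left(1859 + 9\right) \left(-1766 - 1\right) = 1868 \left(-1767\right) = -3300756$)
$c{\left(m \right)} = 9 + 2 m^{2}$ ($c{\left(m \right)} = \left(m^{2} + m^{2}\right) + 9 = 2 m^{2} + 9 = 9 + 2 m^{2}$)
$c{\left(j \right)} - K = \left(9 + 2 \left(-4\right)^{2}\right) - -3300756 = \left(9 + 2 \cdot 16\right) + 3300756 = \left(9 + 32\right) + 3300756 = 41 + 3300756 = 3300797$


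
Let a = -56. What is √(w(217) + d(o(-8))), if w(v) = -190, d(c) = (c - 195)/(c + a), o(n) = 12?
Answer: I*√89947/22 ≈ 13.632*I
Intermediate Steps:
d(c) = (-195 + c)/(-56 + c) (d(c) = (c - 195)/(c - 56) = (-195 + c)/(-56 + c))
√(w(217) + d(o(-8))) = √(-190 + (-195 + 12)/(-56 + 12)) = √(-190 - 183/(-44)) = √(-190 - 1/44*(-183)) = √(-190 + 183/44) = √(-8177/44) = I*√89947/22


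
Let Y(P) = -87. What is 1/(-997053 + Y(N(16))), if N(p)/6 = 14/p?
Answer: -1/997140 ≈ -1.0029e-6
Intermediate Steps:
N(p) = 84/p (N(p) = 6*(14/p) = 84/p)
1/(-997053 + Y(N(16))) = 1/(-997053 - 87) = 1/(-997140) = -1/997140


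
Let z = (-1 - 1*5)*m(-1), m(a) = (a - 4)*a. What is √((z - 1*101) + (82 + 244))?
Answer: √195 ≈ 13.964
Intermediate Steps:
m(a) = a*(-4 + a) (m(a) = (-4 + a)*a = a*(-4 + a))
z = -30 (z = (-1 - 1*5)*(-(-4 - 1)) = (-1 - 5)*(-1*(-5)) = -6*5 = -30)
√((z - 1*101) + (82 + 244)) = √((-30 - 1*101) + (82 + 244)) = √((-30 - 101) + 326) = √(-131 + 326) = √195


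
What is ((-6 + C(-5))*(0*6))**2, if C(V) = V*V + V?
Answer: 0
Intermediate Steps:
C(V) = V + V**2 (C(V) = V**2 + V = V + V**2)
((-6 + C(-5))*(0*6))**2 = ((-6 - 5*(1 - 5))*(0*6))**2 = ((-6 - 5*(-4))*0)**2 = ((-6 + 20)*0)**2 = (14*0)**2 = 0**2 = 0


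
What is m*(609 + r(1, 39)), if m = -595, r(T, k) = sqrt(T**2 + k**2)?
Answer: -362355 - 595*sqrt(1522) ≈ -3.8557e+5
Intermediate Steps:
m*(609 + r(1, 39)) = -595*(609 + sqrt(1**2 + 39**2)) = -595*(609 + sqrt(1 + 1521)) = -595*(609 + sqrt(1522)) = -362355 - 595*sqrt(1522)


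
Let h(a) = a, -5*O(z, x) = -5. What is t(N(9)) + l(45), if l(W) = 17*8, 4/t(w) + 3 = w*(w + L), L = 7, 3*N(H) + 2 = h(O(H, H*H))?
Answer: 6356/47 ≈ 135.23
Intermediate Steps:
O(z, x) = 1 (O(z, x) = -⅕*(-5) = 1)
N(H) = -⅓ (N(H) = -⅔ + (⅓)*1 = -⅔ + ⅓ = -⅓)
t(w) = 4/(-3 + w*(7 + w)) (t(w) = 4/(-3 + w*(w + 7)) = 4/(-3 + w*(7 + w)))
l(W) = 136
t(N(9)) + l(45) = 4/(-3 + (-⅓)² + 7*(-⅓)) + 136 = 4/(-3 + ⅑ - 7/3) + 136 = 4/(-47/9) + 136 = 4*(-9/47) + 136 = -36/47 + 136 = 6356/47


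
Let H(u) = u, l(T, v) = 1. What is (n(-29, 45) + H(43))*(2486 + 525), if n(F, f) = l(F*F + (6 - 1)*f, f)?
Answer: 132484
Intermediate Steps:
n(F, f) = 1
(n(-29, 45) + H(43))*(2486 + 525) = (1 + 43)*(2486 + 525) = 44*3011 = 132484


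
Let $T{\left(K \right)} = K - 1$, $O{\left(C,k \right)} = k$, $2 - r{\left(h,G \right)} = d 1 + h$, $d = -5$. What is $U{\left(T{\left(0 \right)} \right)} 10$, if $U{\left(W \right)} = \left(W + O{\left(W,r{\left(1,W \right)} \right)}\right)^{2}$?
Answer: $250$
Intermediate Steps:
$r{\left(h,G \right)} = 7 - h$ ($r{\left(h,G \right)} = 2 - \left(\left(-5\right) 1 + h\right) = 2 - \left(-5 + h\right) = 7 - h$)
$T{\left(K \right)} = -1 + K$ ($T{\left(K \right)} = K - 1 = -1 + K$)
$U{\left(W \right)} = \left(6 + W\right)^{2}$ ($U{\left(W \right)} = \left(W + \left(7 - 1\right)\right)^{2} = \left(W + 6\right)^{2} = \left(6 + W\right)^{2}$)
$U{\left(T{\left(0 \right)} \right)} 10 = \left(6 + \left(-1 + 0\right)\right)^{2} \cdot 10 = \left(6 - 1\right)^{2} \cdot 10 = 5^{2} \cdot 10 = 25 \cdot 10 = 250$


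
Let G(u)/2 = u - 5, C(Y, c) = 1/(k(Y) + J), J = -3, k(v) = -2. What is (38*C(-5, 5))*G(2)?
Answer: 228/5 ≈ 45.600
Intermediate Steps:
C(Y, c) = -1/5 (C(Y, c) = 1/(-2 - 3) = 1/(-5) = -1/5)
G(u) = -10 + 2*u (G(u) = 2*(u - 5) = 2*(-5 + u) = -10 + 2*u)
(38*C(-5, 5))*G(2) = (38*(-1/5))*(-10 + 2*2) = -38*(-10 + 4)/5 = -38/5*(-6) = 228/5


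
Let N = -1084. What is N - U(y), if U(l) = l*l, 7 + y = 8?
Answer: -1085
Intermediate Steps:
y = 1 (y = -7 + 8 = 1)
U(l) = l**2
N - U(y) = -1084 - 1*1**2 = -1084 - 1*1 = -1084 - 1 = -1085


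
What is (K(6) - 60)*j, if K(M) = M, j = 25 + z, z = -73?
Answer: 2592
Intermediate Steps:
j = -48 (j = 25 - 73 = -48)
(K(6) - 60)*j = (6 - 60)*(-48) = -54*(-48) = 2592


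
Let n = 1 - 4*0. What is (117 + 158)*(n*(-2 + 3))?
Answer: 275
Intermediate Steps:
n = 1 (n = 1 + 0 = 1)
(117 + 158)*(n*(-2 + 3)) = (117 + 158)*(1*(-2 + 3)) = 275*(1*1) = 275*1 = 275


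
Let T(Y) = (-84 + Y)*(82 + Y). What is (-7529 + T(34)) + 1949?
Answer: -11380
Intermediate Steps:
(-7529 + T(34)) + 1949 = (-7529 + (-6888 + 34² - 2*34)) + 1949 = (-7529 + (-6888 + 1156 - 68)) + 1949 = (-7529 - 5800) + 1949 = -13329 + 1949 = -11380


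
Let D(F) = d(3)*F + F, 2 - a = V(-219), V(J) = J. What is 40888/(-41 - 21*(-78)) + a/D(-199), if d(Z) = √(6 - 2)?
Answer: 24057199/953409 ≈ 25.233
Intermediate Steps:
a = 221 (a = 2 - 1*(-219) = 2 + 219 = 221)
d(Z) = 2 (d(Z) = √4 = 2)
D(F) = 3*F (D(F) = 2*F + F = 3*F)
40888/(-41 - 21*(-78)) + a/D(-199) = 40888/(-41 - 21*(-78)) + 221/((3*(-199))) = 40888/(-41 + 1638) + 221/(-597) = 40888/1597 + 221*(-1/597) = 40888*(1/1597) - 221/597 = 40888/1597 - 221/597 = 24057199/953409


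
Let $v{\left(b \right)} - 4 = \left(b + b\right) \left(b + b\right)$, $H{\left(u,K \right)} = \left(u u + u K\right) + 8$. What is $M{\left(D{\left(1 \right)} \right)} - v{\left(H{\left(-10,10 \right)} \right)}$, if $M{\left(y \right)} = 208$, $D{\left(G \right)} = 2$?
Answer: $-52$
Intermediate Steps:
$H{\left(u,K \right)} = 8 + u^{2} + K u$ ($H{\left(u,K \right)} = \left(u^{2} + K u\right) + 8 = 8 + u^{2} + K u$)
$v{\left(b \right)} = 4 + 4 b^{2}$ ($v{\left(b \right)} = 4 + \left(b + b\right) \left(b + b\right) = 4 + 2 b 2 b = 4 + 4 b^{2}$)
$M{\left(D{\left(1 \right)} \right)} - v{\left(H{\left(-10,10 \right)} \right)} = 208 - \left(4 + 4 \left(8 + \left(-10\right)^{2} + 10 \left(-10\right)\right)^{2}\right) = 208 - \left(4 + 4 \left(8 + 100 - 100\right)^{2}\right) = 208 - \left(4 + 4 \cdot 8^{2}\right) = 208 - \left(4 + 4 \cdot 64\right) = 208 - \left(4 + 256\right) = 208 - 260 = -52$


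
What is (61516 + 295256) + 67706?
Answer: 424478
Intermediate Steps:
(61516 + 295256) + 67706 = 356772 + 67706 = 424478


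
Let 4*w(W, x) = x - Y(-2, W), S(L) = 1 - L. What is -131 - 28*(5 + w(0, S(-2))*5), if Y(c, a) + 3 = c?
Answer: -551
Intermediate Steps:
Y(c, a) = -3 + c
w(W, x) = 5/4 + x/4 (w(W, x) = (x - (-3 - 2))/4 = (x - 1*(-5))/4 = (x + 5)/4 = (5 + x)/4 = 5/4 + x/4)
-131 - 28*(5 + w(0, S(-2))*5) = -131 - 28*(5 + (5/4 + (1 - 1*(-2))/4)*5) = -131 - 28*(5 + (5/4 + (1 + 2)/4)*5) = -131 - 28*(5 + (5/4 + (1/4)*3)*5) = -131 - 28*(5 + (5/4 + 3/4)*5) = -131 - 28*(5 + 2*5) = -131 - 28*(5 + 10) = -131 - 28*15 = -131 - 420 = -551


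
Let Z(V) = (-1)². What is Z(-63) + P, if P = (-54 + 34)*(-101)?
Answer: 2021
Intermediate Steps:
Z(V) = 1
P = 2020 (P = -20*(-101) = 2020)
Z(-63) + P = 1 + 2020 = 2021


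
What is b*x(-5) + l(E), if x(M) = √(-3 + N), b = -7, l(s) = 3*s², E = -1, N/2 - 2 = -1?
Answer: 3 - 7*I ≈ 3.0 - 7.0*I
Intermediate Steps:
N = 2 (N = 4 + 2*(-1) = 4 - 2 = 2)
x(M) = I (x(M) = √(-3 + 2) = √(-1) = I)
b*x(-5) + l(E) = -7*I + 3*(-1)² = -7*I + 3*1 = -7*I + 3 = 3 - 7*I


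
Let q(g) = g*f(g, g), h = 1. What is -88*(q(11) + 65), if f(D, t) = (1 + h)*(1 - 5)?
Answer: 2024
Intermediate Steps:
f(D, t) = -8 (f(D, t) = (1 + 1)*(1 - 5) = 2*(-4) = -8)
q(g) = -8*g (q(g) = g*(-8) = -8*g)
-88*(q(11) + 65) = -88*(-8*11 + 65) = -88*(-88 + 65) = -88*(-23) = 2024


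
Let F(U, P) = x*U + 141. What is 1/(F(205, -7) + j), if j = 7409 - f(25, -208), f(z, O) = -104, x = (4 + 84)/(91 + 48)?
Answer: 139/1081946 ≈ 0.00012847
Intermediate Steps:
x = 88/139 ≈ 0.63309
F(U, P) = 141 + 88*U/139 (F(U, P) = 88*U/139 + 141 = 141 + 88*U/139)
j = 7513 (j = 7409 - 1*(-104) = 7409 + 104 = 7513)
1/(F(205, -7) + j) = 1/((141 + (88/139)*205) + 7513) = 1/((141 + 18040/139) + 7513) = 1/(37639/139 + 7513) = 1/(1081946/139) = 139/1081946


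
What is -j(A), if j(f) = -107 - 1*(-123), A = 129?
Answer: -16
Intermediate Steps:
j(f) = 16 (j(f) = -107 + 123 = 16)
-j(A) = -1*16 = -16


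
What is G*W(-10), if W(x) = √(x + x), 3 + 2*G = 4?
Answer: I*√5 ≈ 2.2361*I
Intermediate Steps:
G = ½ (G = -3/2 + (½)*4 = -3/2 + 2 = ½ ≈ 0.50000)
W(x) = √2*√x (W(x) = √(2*x) = √2*√x)
G*W(-10) = (√2*√(-10))/2 = (√2*(I*√10))/2 = (2*I*√5)/2 = I*√5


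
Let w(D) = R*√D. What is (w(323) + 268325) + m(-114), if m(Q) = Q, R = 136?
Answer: 268211 + 136*√323 ≈ 2.7066e+5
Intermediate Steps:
w(D) = 136*√D
(w(323) + 268325) + m(-114) = (136*√323 + 268325) - 114 = (268325 + 136*√323) - 114 = 268211 + 136*√323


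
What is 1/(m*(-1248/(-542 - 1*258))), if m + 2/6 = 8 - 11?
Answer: -5/26 ≈ -0.19231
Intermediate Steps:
m = -10/3 (m = -⅓ + (8 - 11) = -⅓ - 3 = -10/3 ≈ -3.3333)
1/(m*(-1248/(-542 - 1*258))) = 1/(-(-4160)/(-542 - 1*258)) = 1/(-(-4160)/(-542 - 258)) = 1/(-(-4160)/(-800)) = 1/(-(-4160)*(-1)/800) = 1/(-10/3*39/25) = 1/(-26/5) = -5/26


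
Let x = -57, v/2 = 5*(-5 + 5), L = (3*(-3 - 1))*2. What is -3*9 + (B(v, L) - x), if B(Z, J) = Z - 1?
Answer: 29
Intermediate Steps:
L = -24 (L = (3*(-4))*2 = -12*2 = -24)
v = 0 (v = 2*(5*(-5 + 5)) = 2*(5*0) = 2*0 = 0)
B(Z, J) = -1 + Z
-3*9 + (B(v, L) - x) = -3*9 + ((-1 + 0) - 1*(-57)) = -27 + (-1 + 57) = -27 + 56 = 29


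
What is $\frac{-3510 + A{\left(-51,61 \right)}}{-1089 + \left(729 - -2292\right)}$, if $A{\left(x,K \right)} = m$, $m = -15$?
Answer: $- \frac{1175}{644} \approx -1.8245$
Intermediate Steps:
$A{\left(x,K \right)} = -15$
$\frac{-3510 + A{\left(-51,61 \right)}}{-1089 + \left(729 - -2292\right)} = \frac{-3510 - 15}{-1089 + \left(729 - -2292\right)} = - \frac{3525}{-1089 + \left(729 + 2292\right)} = - \frac{3525}{-1089 + 3021} = - \frac{3525}{1932} = \left(-3525\right) \frac{1}{1932} = - \frac{1175}{644}$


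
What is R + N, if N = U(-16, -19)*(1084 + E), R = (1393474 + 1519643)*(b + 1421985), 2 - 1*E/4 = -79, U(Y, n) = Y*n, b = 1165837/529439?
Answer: 2193156330508333532/529439 ≈ 4.1424e+12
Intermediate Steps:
b = 1165837/529439 (b = 1165837*(1/529439) = 1165837/529439 ≈ 2.2020)
E = 324 (E = 8 - 4*(-79) = 8 + 316 = 324)
R = 2193156103891499484/529439 (R = (1393474 + 1519643)*(1165837/529439 + 1421985) = 2913117*(752855482252/529439) = 2193156103891499484/529439 ≈ 4.1424e+12)
N = 428032 (N = (-16*(-19))*(1084 + 324) = 304*1408 = 428032)
R + N = 2193156103891499484/529439 + 428032 = 2193156330508333532/529439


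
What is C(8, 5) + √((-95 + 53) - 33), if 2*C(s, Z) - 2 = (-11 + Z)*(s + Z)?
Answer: -38 + 5*I*√3 ≈ -38.0 + 8.6602*I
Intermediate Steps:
C(s, Z) = 1 + (-11 + Z)*(Z + s)/2 (C(s, Z) = 1 + ((-11 + Z)*(s + Z))/2 = 1 + ((-11 + Z)*(Z + s))/2 = 1 + (-11 + Z)*(Z + s)/2)
C(8, 5) + √((-95 + 53) - 33) = (1 + (½)*5² - 11/2*5 - 11/2*8 + (½)*5*8) + √((-95 + 53) - 33) = (1 + (½)*25 - 55/2 - 44 + 20) + √(-42 - 33) = (1 + 25/2 - 55/2 - 44 + 20) + √(-75) = -38 + 5*I*√3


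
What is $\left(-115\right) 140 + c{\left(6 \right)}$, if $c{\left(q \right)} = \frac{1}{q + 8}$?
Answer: $- \frac{225399}{14} \approx -16100.0$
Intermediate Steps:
$c{\left(q \right)} = \frac{1}{8 + q}$
$\left(-115\right) 140 + c{\left(6 \right)} = \left(-115\right) 140 + \frac{1}{8 + 6} = -16100 + \frac{1}{14} = - \frac{225399}{14}$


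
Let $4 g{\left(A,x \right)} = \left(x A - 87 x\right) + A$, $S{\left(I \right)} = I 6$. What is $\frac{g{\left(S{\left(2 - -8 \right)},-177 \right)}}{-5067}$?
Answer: $- \frac{1613}{6756} \approx -0.23875$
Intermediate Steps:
$S{\left(I \right)} = 6 I$
$g{\left(A,x \right)} = - \frac{87 x}{4} + \frac{A}{4} + \frac{A x}{4}$ ($g{\left(A,x \right)} = \frac{\left(x A - 87 x\right) + A}{4} = \frac{\left(A x - 87 x\right) + A}{4} = \frac{\left(- 87 x + A x\right) + A}{4} = \frac{A - 87 x + A x}{4} = - \frac{87 x}{4} + \frac{A}{4} + \frac{A x}{4}$)
$\frac{g{\left(S{\left(2 - -8 \right)},-177 \right)}}{-5067} = \frac{\left(- \frac{87}{4}\right) \left(-177\right) + \frac{6 \left(2 - -8\right)}{4} + \frac{1}{4} \cdot 6 \left(2 - -8\right) \left(-177\right)}{-5067} = \left(\frac{15399}{4} + \frac{6 \left(2 + 8\right)}{4} + \frac{1}{4} \cdot 6 \left(2 + 8\right) \left(-177\right)\right) \left(- \frac{1}{5067}\right) = \left(\frac{15399}{4} + \frac{6 \cdot 10}{4} + \frac{1}{4} \cdot 6 \cdot 10 \left(-177\right)\right) \left(- \frac{1}{5067}\right) = \left(\frac{15399}{4} + \frac{1}{4} \cdot 60 + \frac{1}{4} \cdot 60 \left(-177\right)\right) \left(- \frac{1}{5067}\right) = \left(\frac{15399}{4} + 15 - 2655\right) \left(- \frac{1}{5067}\right) = \frac{4839}{4} \left(- \frac{1}{5067}\right) = - \frac{1613}{6756}$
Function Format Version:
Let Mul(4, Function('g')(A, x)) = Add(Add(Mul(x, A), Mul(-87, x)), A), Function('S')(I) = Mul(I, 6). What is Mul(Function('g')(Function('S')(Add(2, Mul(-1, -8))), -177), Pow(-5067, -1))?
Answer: Rational(-1613, 6756) ≈ -0.23875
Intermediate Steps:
Function('S')(I) = Mul(6, I)
Function('g')(A, x) = Add(Mul(Rational(-87, 4), x), Mul(Rational(1, 4), A), Mul(Rational(1, 4), A, x)) (Function('g')(A, x) = Mul(Rational(1, 4), Add(Add(Mul(x, A), Mul(-87, x)), A)) = Mul(Rational(1, 4), Add(Add(Mul(A, x), Mul(-87, x)), A)) = Mul(Rational(1, 4), Add(Add(Mul(-87, x), Mul(A, x)), A)) = Mul(Rational(1, 4), Add(A, Mul(-87, x), Mul(A, x))) = Add(Mul(Rational(-87, 4), x), Mul(Rational(1, 4), A), Mul(Rational(1, 4), A, x)))
Mul(Function('g')(Function('S')(Add(2, Mul(-1, -8))), -177), Pow(-5067, -1)) = Mul(Add(Mul(Rational(-87, 4), -177), Mul(Rational(1, 4), Mul(6, Add(2, Mul(-1, -8)))), Mul(Rational(1, 4), Mul(6, Add(2, Mul(-1, -8))), -177)), Pow(-5067, -1)) = Mul(Add(Rational(15399, 4), Mul(Rational(1, 4), Mul(6, Add(2, 8))), Mul(Rational(1, 4), Mul(6, Add(2, 8)), -177)), Rational(-1, 5067)) = Mul(Add(Rational(15399, 4), Mul(Rational(1, 4), Mul(6, 10)), Mul(Rational(1, 4), Mul(6, 10), -177)), Rational(-1, 5067)) = Mul(Add(Rational(15399, 4), Mul(Rational(1, 4), 60), Mul(Rational(1, 4), 60, -177)), Rational(-1, 5067)) = Mul(Add(Rational(15399, 4), 15, -2655), Rational(-1, 5067)) = Mul(Rational(4839, 4), Rational(-1, 5067)) = Rational(-1613, 6756)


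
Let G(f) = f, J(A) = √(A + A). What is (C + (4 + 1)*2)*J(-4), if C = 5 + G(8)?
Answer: 46*I*√2 ≈ 65.054*I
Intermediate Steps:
J(A) = √2*√A (J(A) = √(2*A) = √2*√A)
C = 13 (C = 5 + 8 = 13)
(C + (4 + 1)*2)*J(-4) = (13 + (4 + 1)*2)*(√2*√(-4)) = (13 + 5*2)*(√2*(2*I)) = (13 + 10)*(2*I*√2) = 23*(2*I*√2) = 46*I*√2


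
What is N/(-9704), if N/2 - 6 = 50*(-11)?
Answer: 136/1213 ≈ 0.11212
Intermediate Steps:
N = -1088 (N = 12 + 2*(50*(-11)) = 12 + 2*(-550) = 12 - 1100 = -1088)
N/(-9704) = -1088/(-9704) = -1088*(-1/9704) = 136/1213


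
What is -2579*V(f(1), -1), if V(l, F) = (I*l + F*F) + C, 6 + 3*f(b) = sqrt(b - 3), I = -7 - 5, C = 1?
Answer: -67054 + 10316*I*sqrt(2) ≈ -67054.0 + 14589.0*I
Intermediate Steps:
I = -12
f(b) = -2 + sqrt(-3 + b)/3 (f(b) = -2 + sqrt(b - 3)/3 = -2 + sqrt(-3 + b)/3)
V(l, F) = 1 + F**2 - 12*l (V(l, F) = (-12*l + F*F) + 1 = (-12*l + F**2) + 1 = (F**2 - 12*l) + 1 = 1 + F**2 - 12*l)
-2579*V(f(1), -1) = -2579*(1 + (-1)**2 - 12*(-2 + sqrt(-3 + 1)/3)) = -2579*(1 + 1 - 12*(-2 + sqrt(-2)/3)) = -2579*(1 + 1 - 12*(-2 + (I*sqrt(2))/3)) = -2579*(1 + 1 - 12*(-2 + I*sqrt(2)/3)) = -2579*(1 + 1 + (24 - 4*I*sqrt(2))) = -2579*(26 - 4*I*sqrt(2)) = -67054 + 10316*I*sqrt(2)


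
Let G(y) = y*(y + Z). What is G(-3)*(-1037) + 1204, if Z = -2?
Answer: -14351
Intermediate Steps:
G(y) = y*(-2 + y) (G(y) = y*(y - 2) = y*(-2 + y))
G(-3)*(-1037) + 1204 = -3*(-2 - 3)*(-1037) + 1204 = -3*(-5)*(-1037) + 1204 = 15*(-1037) + 1204 = -15555 + 1204 = -14351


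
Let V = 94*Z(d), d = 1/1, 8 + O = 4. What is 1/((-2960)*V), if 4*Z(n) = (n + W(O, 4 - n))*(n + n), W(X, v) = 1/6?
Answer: -3/486920 ≈ -6.1612e-6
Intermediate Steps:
O = -4 (O = -8 + 4 = -4)
d = 1 (d = 1*1 = 1)
W(X, v) = ⅙
Z(n) = n*(⅙ + n)/2 (Z(n) = ((n + ⅙)*(n + n))/4 = ((⅙ + n)*(2*n))/4 = (2*n*(⅙ + n))/4 = n*(⅙ + n)/2)
V = 329/6 (V = 94*((1/12)*1*(1 + 6*1)) = 94*((1/12)*1*(1 + 6)) = 94*((1/12)*1*7) = 94*(7/12) = 329/6 ≈ 54.833)
1/((-2960)*V) = 1/((-2960)*(329/6)) = -1/2960*6/329 = -3/486920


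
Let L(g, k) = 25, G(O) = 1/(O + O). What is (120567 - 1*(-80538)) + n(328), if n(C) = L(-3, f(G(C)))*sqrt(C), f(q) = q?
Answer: 201105 + 50*sqrt(82) ≈ 2.0156e+5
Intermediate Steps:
G(O) = 1/(2*O)
n(C) = 25*sqrt(C)
(120567 - 1*(-80538)) + n(328) = (120567 - 1*(-80538)) + 25*sqrt(328) = (120567 + 80538) + 25*(2*sqrt(82)) = 201105 + 50*sqrt(82)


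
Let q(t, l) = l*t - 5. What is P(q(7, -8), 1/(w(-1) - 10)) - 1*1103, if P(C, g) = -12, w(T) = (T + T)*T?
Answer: -1115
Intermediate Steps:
w(T) = 2*T² (w(T) = (2*T)*T = 2*T²)
q(t, l) = -5 + l*t
P(q(7, -8), 1/(w(-1) - 10)) - 1*1103 = -12 - 1*1103 = -12 - 1103 = -1115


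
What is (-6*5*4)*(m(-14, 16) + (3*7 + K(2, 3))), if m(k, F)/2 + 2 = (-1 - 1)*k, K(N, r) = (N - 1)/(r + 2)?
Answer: -8784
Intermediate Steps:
K(N, r) = (-1 + N)/(2 + r)
m(k, F) = -4 - 4*k (m(k, F) = -4 + 2*((-1 - 1)*k) = -4 + 2*(-2*k) = -4 - 4*k)
(-6*5*4)*(m(-14, 16) + (3*7 + K(2, 3))) = (-6*5*4)*((-4 - 4*(-14)) + (3*7 + (-1 + 2)/(2 + 3))) = (-30*4)*((-4 + 56) + (21 + 1/5)) = -120*(52 + (21 + (1/5)*1)) = -120*(52 + (21 + 1/5)) = -120*(52 + 106/5) = -120*366/5 = -8784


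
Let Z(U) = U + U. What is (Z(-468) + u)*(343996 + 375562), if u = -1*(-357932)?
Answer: 256879327768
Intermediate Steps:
u = 357932
Z(U) = 2*U
(Z(-468) + u)*(343996 + 375562) = (2*(-468) + 357932)*(343996 + 375562) = (-936 + 357932)*719558 = 356996*719558 = 256879327768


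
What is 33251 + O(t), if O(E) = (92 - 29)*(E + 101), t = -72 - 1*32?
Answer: 33062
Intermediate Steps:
t = -104 (t = -72 - 32 = -104)
O(E) = 6363 + 63*E (O(E) = 63*(101 + E) = 6363 + 63*E)
33251 + O(t) = 33251 + (6363 + 63*(-104)) = 33251 + (6363 - 6552) = 33251 - 189 = 33062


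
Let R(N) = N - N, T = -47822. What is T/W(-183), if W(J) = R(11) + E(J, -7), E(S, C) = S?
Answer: 47822/183 ≈ 261.32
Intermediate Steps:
R(N) = 0
W(J) = J (W(J) = 0 + J = J)
T/W(-183) = -47822/(-183) = -47822*(-1/183) = 47822/183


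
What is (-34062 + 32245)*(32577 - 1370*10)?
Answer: -34299509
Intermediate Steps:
(-34062 + 32245)*(32577 - 1370*10) = -1817*(32577 - 13700) = -1817*18877 = -34299509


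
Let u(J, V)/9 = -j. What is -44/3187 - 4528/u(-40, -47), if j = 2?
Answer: 7214972/28683 ≈ 251.54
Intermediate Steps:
u(J, V) = -18 (u(J, V) = 9*(-1*2) = 9*(-2) = -18)
-44/3187 - 4528/u(-40, -47) = -44/3187 - 4528/(-18) = -44*1/3187 - 4528*(-1/18) = -44/3187 + 2264/9 = 7214972/28683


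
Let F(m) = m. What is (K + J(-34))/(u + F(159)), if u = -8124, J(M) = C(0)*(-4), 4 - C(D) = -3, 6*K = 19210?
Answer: -9521/23895 ≈ -0.39845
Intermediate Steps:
K = 9605/3 (K = (1/6)*19210 = 9605/3 ≈ 3201.7)
C(D) = 7 (C(D) = 4 - 1*(-3) = 4 + 3 = 7)
J(M) = -28 (J(M) = 7*(-4) = -28)
(K + J(-34))/(u + F(159)) = (9605/3 - 28)/(-8124 + 159) = (9521/3)/(-7965) = (9521/3)*(-1/7965) = -9521/23895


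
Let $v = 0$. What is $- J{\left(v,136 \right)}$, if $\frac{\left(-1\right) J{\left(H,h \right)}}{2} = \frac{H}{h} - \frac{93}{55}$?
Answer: $- \frac{186}{55} \approx -3.3818$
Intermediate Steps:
$J{\left(H,h \right)} = \frac{186}{55} - \frac{2 H}{h}$ ($J{\left(H,h \right)} = - 2 \left(\frac{H}{h} - \frac{93}{55}\right) = - 2 \left(- \frac{93}{55} + \frac{H}{h}\right) = \frac{186}{55} - \frac{2 H}{h}$)
$- J{\left(v,136 \right)} = - (\frac{186}{55} - \frac{0}{136}) = - (\frac{186}{55} - 0 \cdot \frac{1}{136}) = - (\frac{186}{55} + 0) = \left(-1\right) \frac{186}{55} = - \frac{186}{55}$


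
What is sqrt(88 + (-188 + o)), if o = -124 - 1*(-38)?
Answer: I*sqrt(186) ≈ 13.638*I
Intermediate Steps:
o = -86 (o = -124 + 38 = -86)
sqrt(88 + (-188 + o)) = sqrt(88 + (-188 - 86)) = sqrt(88 - 274) = sqrt(-186) = I*sqrt(186)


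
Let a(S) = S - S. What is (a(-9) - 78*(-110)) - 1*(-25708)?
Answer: 34288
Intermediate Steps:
a(S) = 0
(a(-9) - 78*(-110)) - 1*(-25708) = (0 - 78*(-110)) - 1*(-25708) = (0 + 8580) + 25708 = 8580 + 25708 = 34288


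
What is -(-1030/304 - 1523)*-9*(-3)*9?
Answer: 56378673/152 ≈ 3.7091e+5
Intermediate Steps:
-(-1030/304 - 1523)*-9*(-3)*9 = -(-1030*1/304 - 1523)*27*9 = -(-515/152 - 1523)*243 = -(-232011)*243/152 = -1*(-56378673/152) = 56378673/152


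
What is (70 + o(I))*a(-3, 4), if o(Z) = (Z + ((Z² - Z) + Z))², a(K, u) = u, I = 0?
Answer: 280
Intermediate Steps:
o(Z) = (Z + Z²)²
(70 + o(I))*a(-3, 4) = (70 + 0²*(1 + 0)²)*4 = (70 + 0*1²)*4 = (70 + 0*1)*4 = (70 + 0)*4 = 70*4 = 280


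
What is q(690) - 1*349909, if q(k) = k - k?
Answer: -349909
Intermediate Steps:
q(k) = 0
q(690) - 1*349909 = 0 - 1*349909 = 0 - 349909 = -349909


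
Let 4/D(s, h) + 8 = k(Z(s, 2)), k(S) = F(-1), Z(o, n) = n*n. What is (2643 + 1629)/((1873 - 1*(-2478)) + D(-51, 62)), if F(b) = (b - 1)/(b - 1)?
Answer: 9968/10151 ≈ 0.98197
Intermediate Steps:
F(b) = 1 (F(b) = (-1 + b)/(-1 + b) = 1)
Z(o, n) = n²
k(S) = 1
D(s, h) = -4/7 (D(s, h) = 4/(-8 + 1) = 4/(-7) = 4*(-⅐) = -4/7)
(2643 + 1629)/((1873 - 1*(-2478)) + D(-51, 62)) = (2643 + 1629)/((1873 - 1*(-2478)) - 4/7) = 4272/((1873 + 2478) - 4/7) = 4272/(4351 - 4/7) = 4272/(30453/7) = 4272*(7/30453) = 9968/10151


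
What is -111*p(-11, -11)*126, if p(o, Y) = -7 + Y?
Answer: 251748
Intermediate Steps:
-111*p(-11, -11)*126 = -111*(-7 - 11)*126 = -111*(-18)*126 = 1998*126 = 251748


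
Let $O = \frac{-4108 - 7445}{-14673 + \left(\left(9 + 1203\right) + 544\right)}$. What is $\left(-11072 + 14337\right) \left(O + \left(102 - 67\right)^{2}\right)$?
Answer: $\frac{51700876670}{12917} \approx 4.0025 \cdot 10^{6}$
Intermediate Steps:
$O = \frac{11553}{12917}$ ($O = - \frac{11553}{-14673 + \left(1212 + 544\right)} = - \frac{11553}{-14673 + 1756} = - \frac{11553}{-12917} = \left(-11553\right) \left(- \frac{1}{12917}\right) = \frac{11553}{12917} \approx 0.8944$)
$\left(-11072 + 14337\right) \left(O + \left(102 - 67\right)^{2}\right) = \left(-11072 + 14337\right) \left(\frac{11553}{12917} + \left(102 - 67\right)^{2}\right) = 3265 \left(\frac{11553}{12917} + 35^{2}\right) = 3265 \left(\frac{11553}{12917} + 1225\right) = 3265 \cdot \frac{15834878}{12917} = \frac{51700876670}{12917}$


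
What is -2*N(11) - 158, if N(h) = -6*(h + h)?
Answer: 106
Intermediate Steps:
N(h) = -12*h
-2*N(11) - 158 = -(-24)*11 - 158 = -2*(-132) - 158 = 264 - 158 = 106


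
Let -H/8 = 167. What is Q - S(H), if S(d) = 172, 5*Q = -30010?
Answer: -6174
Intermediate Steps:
H = -1336 (H = -8*167 = -1336)
Q = -6002 (Q = (⅕)*(-30010) = -6002)
Q - S(H) = -6002 - 1*172 = -6002 - 172 = -6174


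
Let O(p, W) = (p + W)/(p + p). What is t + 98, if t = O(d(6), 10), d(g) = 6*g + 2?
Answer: 1874/19 ≈ 98.632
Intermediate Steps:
d(g) = 2 + 6*g
O(p, W) = (W + p)/(2*p) (O(p, W) = (W + p)/((2*p)) = (W + p)*(1/(2*p)) = (W + p)/(2*p))
t = 12/19 (t = (10 + (2 + 6*6))/(2*(2 + 6*6)) = (10 + (2 + 36))/(2*(2 + 36)) = (1/2)*(10 + 38)/38 = (1/2)*(1/38)*48 = 12/19 ≈ 0.63158)
t + 98 = 12/19 + 98 = 1874/19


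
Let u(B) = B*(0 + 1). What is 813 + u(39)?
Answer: 852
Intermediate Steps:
u(B) = B (u(B) = B*1 = B)
813 + u(39) = 813 + 39 = 852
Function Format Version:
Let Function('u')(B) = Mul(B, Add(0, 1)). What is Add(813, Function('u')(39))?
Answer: 852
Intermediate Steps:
Function('u')(B) = B (Function('u')(B) = Mul(B, 1) = B)
Add(813, Function('u')(39)) = Add(813, 39) = 852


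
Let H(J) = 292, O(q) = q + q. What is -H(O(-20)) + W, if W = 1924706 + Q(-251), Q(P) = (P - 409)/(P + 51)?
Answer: 19244173/10 ≈ 1.9244e+6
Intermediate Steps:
Q(P) = (-409 + P)/(51 + P)
O(q) = 2*q
W = 19247093/10 (W = 1924706 + (-409 - 251)/(51 - 251) = 1924706 - 660/(-200) = 1924706 - 1/200*(-660) = 1924706 + 33/10 = 19247093/10 ≈ 1.9247e+6)
-H(O(-20)) + W = -1*292 + 19247093/10 = -292 + 19247093/10 = 19244173/10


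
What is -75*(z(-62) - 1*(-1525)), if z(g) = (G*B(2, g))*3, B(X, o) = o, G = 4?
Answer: -58575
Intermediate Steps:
z(g) = 12*g (z(g) = (4*g)*3 = 12*g)
-75*(z(-62) - 1*(-1525)) = -75*(12*(-62) - 1*(-1525)) = -75*(-744 + 1525) = -75*781 = -58575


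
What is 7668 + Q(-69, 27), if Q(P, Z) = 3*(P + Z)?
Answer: 7542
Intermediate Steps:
Q(P, Z) = 3*P + 3*Z
7668 + Q(-69, 27) = 7668 + (3*(-69) + 3*27) = 7668 + (-207 + 81) = 7668 - 126 = 7542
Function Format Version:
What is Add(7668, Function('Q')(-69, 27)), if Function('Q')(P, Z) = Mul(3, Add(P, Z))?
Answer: 7542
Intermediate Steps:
Function('Q')(P, Z) = Add(Mul(3, P), Mul(3, Z))
Add(7668, Function('Q')(-69, 27)) = Add(7668, Add(Mul(3, -69), Mul(3, 27))) = Add(7668, Add(-207, 81)) = Add(7668, -126) = 7542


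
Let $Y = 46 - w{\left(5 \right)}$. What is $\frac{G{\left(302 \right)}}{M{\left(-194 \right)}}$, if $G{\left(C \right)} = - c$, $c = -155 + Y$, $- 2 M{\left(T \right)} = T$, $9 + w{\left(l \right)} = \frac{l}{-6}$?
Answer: $\frac{595}{582} \approx 1.0223$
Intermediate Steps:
$w{\left(l \right)} = -9 - \frac{l}{6}$ ($w{\left(l \right)} = -9 + \frac{l}{-6} = -9 + l \left(- \frac{1}{6}\right) = -9 - \frac{l}{6}$)
$M{\left(T \right)} = - \frac{T}{2}$
$Y = \frac{335}{6}$ ($Y = 46 - \left(-9 - \frac{5}{6}\right) = 46 - - \frac{59}{6} = 46 + \frac{59}{6} = \frac{335}{6} \approx 55.833$)
$c = - \frac{595}{6}$ ($c = -155 + \frac{335}{6} = - \frac{595}{6} \approx -99.167$)
$G{\left(C \right)} = \frac{595}{6}$ ($G{\left(C \right)} = \left(-1\right) \left(- \frac{595}{6}\right) = \frac{595}{6}$)
$\frac{G{\left(302 \right)}}{M{\left(-194 \right)}} = \frac{595}{6 \left(\left(- \frac{1}{2}\right) \left(-194\right)\right)} = \frac{595}{6 \cdot 97} = \frac{595}{6} \cdot \frac{1}{97} = \frac{595}{582}$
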